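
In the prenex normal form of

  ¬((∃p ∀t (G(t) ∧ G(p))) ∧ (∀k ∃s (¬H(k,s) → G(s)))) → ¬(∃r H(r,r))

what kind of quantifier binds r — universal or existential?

First replace A → B with ¬A ∨ B.
  ¬¬((∃p ∀t (G(t) ∧ G(p))) ∧ (∀k ∃s (¬¬H(k,s) ∨ G(s)))) ∨ ¬(∃r H(r,r))
Drive negations inward (¬∀x A ≡ ∃x ¬A, ¬∃x A ≡ ∀x ¬A, De Morgan for ∧/∨):
  (∃p ∀t (G(t) ∧ G(p))) ∧ (∀k ∃s (H(k,s) ∨ G(s))) ∨ (∀r ¬H(r,r))
All bound variables are already distinct, so no renaming is needed.
Pull the quantifiers to the front (each side's bound variable is not free in the other side):
  ∃p ∀t ∀k ∃s ∀r (G(t) ∧ G(p) ∧ (H(k,s) ∨ G(s)) ∨ ¬H(r,r))
The quantifier ∃r sits under an odd number of negations (counting the antecedent side of each →), so it flips to ∀r.

universal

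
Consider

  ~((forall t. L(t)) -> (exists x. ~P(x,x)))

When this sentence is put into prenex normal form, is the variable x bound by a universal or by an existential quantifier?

Rewrite implications/biconditionals: A → B as ¬A ∨ B.
  ~(~(forall t. L(t)) | (exists x. ~P(x,x)))
Move each ¬ inward, flipping quantifiers it crosses:
  (forall t. L(t)) & (forall x. P(x,x))
All bound variables are already distinct, so no renaming is needed.
Pull the quantifiers to the front (each side's bound variable is not free in the other side):
  forall t. forall x. (L(t) & P(x,x))
The quantifier exists x sits under an odd number of negations (counting the antecedent side of each →), so it flips to forall x.

universal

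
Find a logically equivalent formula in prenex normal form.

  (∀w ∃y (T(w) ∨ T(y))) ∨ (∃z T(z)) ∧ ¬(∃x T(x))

∀w ∃y ∃z ∀x (T(w) ∨ T(y) ∨ T(z) ∧ ¬T(x))

Move each ¬ inward, flipping quantifiers it crosses:
  (∀w ∃y (T(w) ∨ T(y))) ∨ (∃z T(z)) ∧ (∀x ¬T(x))
All bound variables are already distinct, so no renaming is needed.
Pull the quantifiers to the front (each side's bound variable is not free in the other side):
  ∀w ∃y ∃z ∀x (T(w) ∨ T(y) ∨ T(z) ∧ ¬T(x))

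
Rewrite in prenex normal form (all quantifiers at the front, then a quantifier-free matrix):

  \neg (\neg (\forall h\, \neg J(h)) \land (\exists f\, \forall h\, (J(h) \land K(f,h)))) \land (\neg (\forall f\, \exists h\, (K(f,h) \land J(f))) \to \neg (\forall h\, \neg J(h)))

\forall h\, \forall f\, \exists z1\, \forall b\, \exists w1\, \exists y\, ((\neg J(h) \lor \neg J(z1) \lor \neg K(f,z1)) \land (K(b,w1) \land J(b) \lor J(y)))

Rewrite implications/biconditionals: A → B as ¬A ∨ B.
  \neg (\neg (\forall h\, \neg J(h)) \land (\exists f\, \forall h\, (J(h) \land K(f,h)))) \land (\neg \neg (\forall f\, \exists h\, (K(f,h) \land J(f))) \lor \neg (\forall h\, \neg J(h)))
Move each ¬ inward, flipping quantifiers it crosses:
  ((\forall h\, \neg J(h)) \lor (\forall f\, \exists h\, (\neg J(h) \lor \neg K(f,h)))) \land ((\forall f\, \exists h\, (K(f,h) \land J(f))) \lor (\exists h\, J(h)))
Give each quantifier a distinct variable: h↦z1, f↦b, h↦w1, h↦y.
  ((\forall h\, \neg J(h)) \lor (\forall f\, \exists z1\, (\neg J(z1) \lor \neg K(f,z1)))) \land ((\forall b\, \exists w1\, (K(b,w1) \land J(b))) \lor (\exists y\, J(y)))
Pull the quantifiers to the front (each side's bound variable is not free in the other side):
  \forall h\, \forall f\, \exists z1\, \forall b\, \exists w1\, \exists y\, ((\neg J(h) \lor \neg J(z1) \lor \neg K(f,z1)) \land (K(b,w1) \land J(b) \lor J(y)))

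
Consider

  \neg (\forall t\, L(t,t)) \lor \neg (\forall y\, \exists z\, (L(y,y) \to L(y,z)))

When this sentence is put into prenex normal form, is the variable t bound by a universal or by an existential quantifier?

First replace A → B with ¬A ∨ B.
  \neg (\forall t\, L(t,t)) \lor \neg (\forall y\, \exists z\, (\neg L(y,y) \lor L(y,z)))
Move each ¬ inward, flipping quantifiers it crosses:
  (\exists t\, \neg L(t,t)) \lor (\exists y\, \forall z\, (L(y,y) \land \neg L(y,z)))
Pull the quantifiers to the front (each side's bound variable is not free in the other side):
  \exists t\, \exists y\, \forall z\, (\neg L(t,t) \lor L(y,y) \land \neg L(y,z))
The quantifier \forall t sits under an odd number of negations (counting the antecedent side of each →), so it flips to \exists t.

existential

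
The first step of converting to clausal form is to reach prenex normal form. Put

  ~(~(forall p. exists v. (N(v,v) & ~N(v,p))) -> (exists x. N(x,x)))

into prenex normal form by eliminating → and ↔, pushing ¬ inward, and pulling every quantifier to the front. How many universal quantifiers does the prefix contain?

2

First replace A → B with ¬A ∨ B.
  ~(~~(forall p. exists v. (N(v,v) & ~N(v,p))) | (exists x. N(x,x)))
Push ¬ through the quantifiers and connectives to reach negation normal form:
  (exists p. forall v. (~N(v,v) | N(v,p))) & (forall x. ~N(x,x))
All bound variables are already distinct, so no renaming is needed.
Finally move all quantifiers to the prefix:
  exists p. forall v. forall x. ((~N(v,v) | N(v,p)) & ~N(x,x))
The prefix is exists p forall v forall x: 2 universal, 1 existential.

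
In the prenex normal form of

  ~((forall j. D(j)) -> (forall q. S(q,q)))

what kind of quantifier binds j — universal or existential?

Eliminate → and ↔ using ¬ and ∨.
  ~(~(forall j. D(j)) | (forall q. S(q,q)))
Push ¬ through the quantifiers and connectives to reach negation normal form:
  (forall j. D(j)) & (exists q. ~S(q,q))
All bound variables are already distinct, so no renaming is needed.
Extract every quantifier outward, since the variables are now distinct and don't occur free across branches:
  forall j. exists q. (D(j) & ~S(q,q))
The quantifier forall j sits under an even number of negations (counting the antecedent side of each →), so it remains universal.

universal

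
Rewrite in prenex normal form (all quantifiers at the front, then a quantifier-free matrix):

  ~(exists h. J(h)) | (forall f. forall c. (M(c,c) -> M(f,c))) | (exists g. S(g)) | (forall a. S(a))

Rewrite implications/biconditionals: A → B as ¬A ∨ B.
  ~(exists h. J(h)) | (forall f. forall c. (~M(c,c) | M(f,c))) | (exists g. S(g)) | (forall a. S(a))
Drive negations inward (¬∀x A ≡ ∃x ¬A, ¬∃x A ≡ ∀x ¬A, De Morgan for ∧/∨):
  (forall h. ~J(h)) | (forall f. forall c. (~M(c,c) | M(f,c))) | (exists g. S(g)) | (forall a. S(a))
Extract every quantifier outward, since the variables are now distinct and don't occur free across branches:
  forall h. forall f. forall c. exists g. forall a. (~J(h) | ~M(c,c) | M(f,c) | S(g) | S(a))

forall h. forall f. forall c. exists g. forall a. (~J(h) | ~M(c,c) | M(f,c) | S(g) | S(a))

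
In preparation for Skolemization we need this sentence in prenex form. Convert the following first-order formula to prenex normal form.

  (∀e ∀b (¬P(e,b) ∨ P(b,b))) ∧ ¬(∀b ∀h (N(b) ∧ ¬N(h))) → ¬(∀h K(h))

∃e ∃b ∀w1 ∀h ∃x (P(e,b) ∧ ¬P(b,b) ∨ N(w1) ∧ ¬N(h) ∨ ¬K(x))

Rewrite implications/biconditionals: A → B as ¬A ∨ B.
  ¬((∀e ∀b (¬P(e,b) ∨ P(b,b))) ∧ ¬(∀b ∀h (N(b) ∧ ¬N(h)))) ∨ ¬(∀h K(h))
Drive negations inward (¬∀x A ≡ ∃x ¬A, ¬∃x A ≡ ∀x ¬A, De Morgan for ∧/∨):
  (∃e ∃b (P(e,b) ∧ ¬P(b,b))) ∨ (∀b ∀h (N(b) ∧ ¬N(h))) ∨ (∃h ¬K(h))
Rename bound variables to avoid capture: b↦w1, h↦x.
  (∃e ∃b (P(e,b) ∧ ¬P(b,b))) ∨ (∀w1 ∀h (N(w1) ∧ ¬N(h))) ∨ (∃x ¬K(x))
Finally move all quantifiers to the prefix:
  ∃e ∃b ∀w1 ∀h ∃x (P(e,b) ∧ ¬P(b,b) ∨ N(w1) ∧ ¬N(h) ∨ ¬K(x))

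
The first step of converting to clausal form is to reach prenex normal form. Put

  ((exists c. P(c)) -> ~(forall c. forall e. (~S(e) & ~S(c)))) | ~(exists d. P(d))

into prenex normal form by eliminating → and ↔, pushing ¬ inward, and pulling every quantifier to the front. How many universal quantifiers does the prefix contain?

2

Rewrite implications/biconditionals: A → B as ¬A ∨ B.
  ~(exists c. P(c)) | ~(forall c. forall e. (~S(e) & ~S(c))) | ~(exists d. P(d))
Push ¬ through the quantifiers and connectives to reach negation normal form:
  (forall c. ~P(c)) | (exists c. exists e. (S(e) | S(c))) | (forall d. ~P(d))
Standardize variables apart so no two quantifiers bind the same name: c↦w1.
  (forall c. ~P(c)) | (exists w1. exists e. (S(e) | S(w1))) | (forall d. ~P(d))
Finally move all quantifiers to the prefix:
  forall c. exists w1. exists e. forall d. (~P(c) | S(e) | S(w1) | ~P(d))
The prefix is forall c exists w1 exists e forall d: 2 universal, 2 existential.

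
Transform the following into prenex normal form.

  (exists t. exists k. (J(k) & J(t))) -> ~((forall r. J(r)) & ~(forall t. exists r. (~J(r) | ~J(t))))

First replace A → B with ¬A ∨ B.
  ~(exists t. exists k. (J(k) & J(t))) | ~((forall r. J(r)) & ~(forall t. exists r. (~J(r) | ~J(t))))
Push ¬ through the quantifiers and connectives to reach negation normal form:
  (forall t. forall k. (~J(k) | ~J(t))) | (exists r. ~J(r)) | (forall t. exists r. (~J(r) | ~J(t)))
Rename bound variables to avoid capture: t↦w, r↦x.
  (forall t. forall k. (~J(k) | ~J(t))) | (exists r. ~J(r)) | (forall w. exists x. (~J(x) | ~J(w)))
Extract every quantifier outward, since the variables are now distinct and don't occur free across branches:
  forall t. forall k. exists r. forall w. exists x. (~J(k) | ~J(t) | ~J(r) | ~J(x) | ~J(w))

forall t. forall k. exists r. forall w. exists x. (~J(k) | ~J(t) | ~J(r) | ~J(x) | ~J(w))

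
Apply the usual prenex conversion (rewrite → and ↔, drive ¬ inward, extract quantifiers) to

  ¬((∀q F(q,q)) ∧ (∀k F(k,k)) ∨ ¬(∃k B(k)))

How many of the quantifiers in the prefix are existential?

Push ¬ through the quantifiers and connectives to reach negation normal form:
  ((∃q ¬F(q,q)) ∨ (∃k ¬F(k,k))) ∧ (∃k B(k))
Give each quantifier a distinct variable: k↦z.
  ((∃q ¬F(q,q)) ∨ (∃k ¬F(k,k))) ∧ (∃z B(z))
Pull the quantifiers to the front (each side's bound variable is not free in the other side):
  ∃q ∃k ∃z ((¬F(q,q) ∨ ¬F(k,k)) ∧ B(z))
The prefix is ∃q ∃k ∃z: 0 universal, 3 existential.

3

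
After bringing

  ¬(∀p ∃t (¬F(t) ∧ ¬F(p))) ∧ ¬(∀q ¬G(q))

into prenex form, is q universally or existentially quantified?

Move each ¬ inward, flipping quantifiers it crosses:
  (∃p ∀t (F(t) ∨ F(p))) ∧ (∃q G(q))
Extract every quantifier outward, since the variables are now distinct and don't occur free across branches:
  ∃p ∀t ∃q ((F(t) ∨ F(p)) ∧ G(q))
The quantifier ∀q sits under an odd number of negations, so it flips to ∃q.

existential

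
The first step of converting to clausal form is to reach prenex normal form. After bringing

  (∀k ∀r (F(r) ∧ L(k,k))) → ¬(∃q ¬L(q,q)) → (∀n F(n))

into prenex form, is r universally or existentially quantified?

existential

First replace A → B with ¬A ∨ B.
  ¬(∀k ∀r (F(r) ∧ L(k,k))) ∨ ¬¬(∃q ¬L(q,q)) ∨ (∀n F(n))
Push ¬ through the quantifiers and connectives to reach negation normal form:
  (∃k ∃r (¬F(r) ∨ ¬L(k,k))) ∨ (∃q ¬L(q,q)) ∨ (∀n F(n))
All bound variables are already distinct, so no renaming is needed.
Extract every quantifier outward, since the variables are now distinct and don't occur free across branches:
  ∃k ∃r ∃q ∀n (¬F(r) ∨ ¬L(k,k) ∨ ¬L(q,q) ∨ F(n))
The quantifier ∀r sits under an odd number of negations (counting the antecedent side of each →), so it flips to ∃r.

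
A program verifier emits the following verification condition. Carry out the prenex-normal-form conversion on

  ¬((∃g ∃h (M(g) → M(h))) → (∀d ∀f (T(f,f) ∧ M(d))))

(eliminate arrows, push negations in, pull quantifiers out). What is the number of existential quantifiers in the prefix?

Eliminate → and ↔ using ¬ and ∨.
  ¬(¬(∃g ∃h (¬M(g) ∨ M(h))) ∨ (∀d ∀f (T(f,f) ∧ M(d))))
Drive negations inward (¬∀x A ≡ ∃x ¬A, ¬∃x A ≡ ∀x ¬A, De Morgan for ∧/∨):
  (∃g ∃h (¬M(g) ∨ M(h))) ∧ (∃d ∃f (¬T(f,f) ∨ ¬M(d)))
All bound variables are already distinct, so no renaming is needed.
Pull the quantifiers to the front (each side's bound variable is not free in the other side):
  ∃g ∃h ∃d ∃f ((¬M(g) ∨ M(h)) ∧ (¬T(f,f) ∨ ¬M(d)))
The prefix is ∃g ∃h ∃d ∃f: 0 universal, 4 existential.

4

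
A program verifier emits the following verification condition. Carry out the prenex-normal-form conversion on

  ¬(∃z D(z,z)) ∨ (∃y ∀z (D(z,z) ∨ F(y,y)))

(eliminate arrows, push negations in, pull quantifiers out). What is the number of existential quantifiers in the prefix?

Push ¬ through the quantifiers and connectives to reach negation normal form:
  (∀z ¬D(z,z)) ∨ (∃y ∀z (D(z,z) ∨ F(y,y)))
Give each quantifier a distinct variable: z↦t.
  (∀z ¬D(z,z)) ∨ (∃y ∀t (D(t,t) ∨ F(y,y)))
Finally move all quantifiers to the prefix:
  ∀z ∃y ∀t (¬D(z,z) ∨ D(t,t) ∨ F(y,y))
The prefix is ∀z ∃y ∀t: 2 universal, 1 existential.

1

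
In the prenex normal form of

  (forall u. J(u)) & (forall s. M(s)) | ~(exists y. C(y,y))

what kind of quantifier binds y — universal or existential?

Move each ¬ inward, flipping quantifiers it crosses:
  (forall u. J(u)) & (forall s. M(s)) | (forall y. ~C(y,y))
Pull the quantifiers to the front (each side's bound variable is not free in the other side):
  forall u. forall s. forall y. (J(u) & M(s) | ~C(y,y))
The quantifier exists y sits under an odd number of negations, so it flips to forall y.

universal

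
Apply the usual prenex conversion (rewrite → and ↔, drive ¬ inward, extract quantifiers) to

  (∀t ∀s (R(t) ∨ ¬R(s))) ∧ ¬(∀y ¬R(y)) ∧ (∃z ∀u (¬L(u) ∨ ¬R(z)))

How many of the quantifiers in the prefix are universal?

Move each ¬ inward, flipping quantifiers it crosses:
  (∀t ∀s (R(t) ∨ ¬R(s))) ∧ (∃y R(y)) ∧ (∃z ∀u (¬L(u) ∨ ¬R(z)))
All bound variables are already distinct, so no renaming is needed.
Finally move all quantifiers to the prefix:
  ∀t ∀s ∃y ∃z ∀u ((R(t) ∨ ¬R(s)) ∧ R(y) ∧ (¬L(u) ∨ ¬R(z)))
The prefix is ∀t ∀s ∃y ∃z ∀u: 3 universal, 2 existential.

3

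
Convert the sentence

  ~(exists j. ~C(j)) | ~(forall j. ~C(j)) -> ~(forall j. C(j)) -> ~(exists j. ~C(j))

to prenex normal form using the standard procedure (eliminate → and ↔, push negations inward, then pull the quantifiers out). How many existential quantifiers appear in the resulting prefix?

Eliminate → and ↔ using ¬ and ∨.
  ~(~(exists j. ~C(j)) | ~(forall j. ~C(j))) | ~~(forall j. C(j)) | ~(exists j. ~C(j))
Drive negations inward (¬∀x A ≡ ∃x ¬A, ¬∃x A ≡ ∀x ¬A, De Morgan for ∧/∨):
  (exists j. ~C(j)) & (forall j. ~C(j)) | (forall j. C(j)) | (forall j. C(j))
Standardize variables apart so no two quantifiers bind the same name: j↦w, j↦p, j↦v1.
  (exists j. ~C(j)) & (forall w. ~C(w)) | (forall p. C(p)) | (forall v1. C(v1))
Pull the quantifiers to the front (each side's bound variable is not free in the other side):
  exists j. forall w. forall p. forall v1. (~C(j) & ~C(w) | C(p) | C(v1))
The prefix is exists j forall w forall p forall v1: 3 universal, 1 existential.

1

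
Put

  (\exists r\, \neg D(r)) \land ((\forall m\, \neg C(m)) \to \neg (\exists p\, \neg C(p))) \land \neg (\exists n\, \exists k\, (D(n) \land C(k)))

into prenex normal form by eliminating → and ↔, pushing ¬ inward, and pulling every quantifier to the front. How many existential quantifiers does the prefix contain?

Eliminate → and ↔ using ¬ and ∨.
  (\exists r\, \neg D(r)) \land (\neg (\forall m\, \neg C(m)) \lor \neg (\exists p\, \neg C(p))) \land \neg (\exists n\, \exists k\, (D(n) \land C(k)))
Move each ¬ inward, flipping quantifiers it crosses:
  (\exists r\, \neg D(r)) \land ((\exists m\, C(m)) \lor (\forall p\, C(p))) \land (\forall n\, \forall k\, (\neg D(n) \lor \neg C(k)))
Finally move all quantifiers to the prefix:
  \exists r\, \exists m\, \forall p\, \forall n\, \forall k\, (\neg D(r) \land (C(m) \lor C(p)) \land (\neg D(n) \lor \neg C(k)))
The prefix is \exists r \exists m \forall p \forall n \forall k: 3 universal, 2 existential.

2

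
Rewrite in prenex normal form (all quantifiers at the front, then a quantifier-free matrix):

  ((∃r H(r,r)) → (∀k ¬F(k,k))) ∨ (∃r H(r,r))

∀r ∀k ∃q (¬H(r,r) ∨ ¬F(k,k) ∨ H(q,q))

Rewrite implications/biconditionals: A → B as ¬A ∨ B.
  ¬(∃r H(r,r)) ∨ (∀k ¬F(k,k)) ∨ (∃r H(r,r))
Drive negations inward (¬∀x A ≡ ∃x ¬A, ¬∃x A ≡ ∀x ¬A, De Morgan for ∧/∨):
  (∀r ¬H(r,r)) ∨ (∀k ¬F(k,k)) ∨ (∃r H(r,r))
Give each quantifier a distinct variable: r↦q.
  (∀r ¬H(r,r)) ∨ (∀k ¬F(k,k)) ∨ (∃q H(q,q))
Extract every quantifier outward, since the variables are now distinct and don't occur free across branches:
  ∀r ∀k ∃q (¬H(r,r) ∨ ¬F(k,k) ∨ H(q,q))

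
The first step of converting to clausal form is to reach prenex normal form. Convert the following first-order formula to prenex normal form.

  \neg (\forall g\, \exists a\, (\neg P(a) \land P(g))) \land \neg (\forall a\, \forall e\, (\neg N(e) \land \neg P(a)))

Drive negations inward (¬∀x A ≡ ∃x ¬A, ¬∃x A ≡ ∀x ¬A, De Morgan for ∧/∨):
  (\exists g\, \forall a\, (P(a) \lor \neg P(g))) \land (\exists a\, \exists e\, (N(e) \lor P(a)))
Standardize variables apart so no two quantifiers bind the same name: a↦s.
  (\exists g\, \forall a\, (P(a) \lor \neg P(g))) \land (\exists s\, \exists e\, (N(e) \lor P(s)))
Finally move all quantifiers to the prefix:
  \exists g\, \forall a\, \exists s\, \exists e\, ((P(a) \lor \neg P(g)) \land (N(e) \lor P(s)))

\exists g\, \forall a\, \exists s\, \exists e\, ((P(a) \lor \neg P(g)) \land (N(e) \lor P(s)))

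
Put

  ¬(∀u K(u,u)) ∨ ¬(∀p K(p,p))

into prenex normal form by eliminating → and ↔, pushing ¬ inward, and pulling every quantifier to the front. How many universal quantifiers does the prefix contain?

0

Push ¬ through the quantifiers and connectives to reach negation normal form:
  (∃u ¬K(u,u)) ∨ (∃p ¬K(p,p))
All bound variables are already distinct, so no renaming is needed.
Finally move all quantifiers to the prefix:
  ∃u ∃p (¬K(u,u) ∨ ¬K(p,p))
The prefix is ∃u ∃p: 0 universal, 2 existential.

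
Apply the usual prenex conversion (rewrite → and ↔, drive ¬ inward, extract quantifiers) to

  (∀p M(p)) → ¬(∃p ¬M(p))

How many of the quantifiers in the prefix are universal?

Rewrite implications/biconditionals: A → B as ¬A ∨ B.
  ¬(∀p M(p)) ∨ ¬(∃p ¬M(p))
Push ¬ through the quantifiers and connectives to reach negation normal form:
  (∃p ¬M(p)) ∨ (∀p M(p))
Give each quantifier a distinct variable: p↦v.
  (∃p ¬M(p)) ∨ (∀v M(v))
Pull the quantifiers to the front (each side's bound variable is not free in the other side):
  ∃p ∀v (¬M(p) ∨ M(v))
The prefix is ∃p ∀v: 1 universal, 1 existential.

1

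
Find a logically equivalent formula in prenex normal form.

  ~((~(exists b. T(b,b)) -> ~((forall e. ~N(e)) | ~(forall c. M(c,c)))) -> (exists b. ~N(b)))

Rewrite implications/biconditionals: A → B as ¬A ∨ B.
  ~(~(~~(exists b. T(b,b)) | ~((forall e. ~N(e)) | ~(forall c. M(c,c)))) | (exists b. ~N(b)))
Push ¬ through the quantifiers and connectives to reach negation normal form:
  ((exists b. T(b,b)) | (exists e. N(e)) & (forall c. M(c,c))) & (forall b. N(b))
Standardize variables apart so no two quantifiers bind the same name: b↦r.
  ((exists b. T(b,b)) | (exists e. N(e)) & (forall c. M(c,c))) & (forall r. N(r))
Finally move all quantifiers to the prefix:
  exists b. exists e. forall c. forall r. ((T(b,b) | N(e) & M(c,c)) & N(r))

exists b. exists e. forall c. forall r. ((T(b,b) | N(e) & M(c,c)) & N(r))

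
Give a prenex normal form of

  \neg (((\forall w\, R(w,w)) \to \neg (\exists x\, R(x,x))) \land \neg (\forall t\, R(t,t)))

Eliminate → and ↔ using ¬ and ∨.
  \neg ((\neg (\forall w\, R(w,w)) \lor \neg (\exists x\, R(x,x))) \land \neg (\forall t\, R(t,t)))
Drive negations inward (¬∀x A ≡ ∃x ¬A, ¬∃x A ≡ ∀x ¬A, De Morgan for ∧/∨):
  (\forall w\, R(w,w)) \land (\exists x\, R(x,x)) \lor (\forall t\, R(t,t))
Pull the quantifiers to the front (each side's bound variable is not free in the other side):
  \forall w\, \exists x\, \forall t\, (R(w,w) \land R(x,x) \lor R(t,t))

\forall w\, \exists x\, \forall t\, (R(w,w) \land R(x,x) \lor R(t,t))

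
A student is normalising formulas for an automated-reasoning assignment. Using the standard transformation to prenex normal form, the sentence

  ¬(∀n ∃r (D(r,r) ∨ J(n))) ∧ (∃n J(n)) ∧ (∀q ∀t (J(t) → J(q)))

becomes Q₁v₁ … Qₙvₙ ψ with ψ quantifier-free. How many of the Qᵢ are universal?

3

First replace A → B with ¬A ∨ B.
  ¬(∀n ∃r (D(r,r) ∨ J(n))) ∧ (∃n J(n)) ∧ (∀q ∀t (¬J(t) ∨ J(q)))
Drive negations inward (¬∀x A ≡ ∃x ¬A, ¬∃x A ≡ ∀x ¬A, De Morgan for ∧/∨):
  (∃n ∀r (¬D(r,r) ∧ ¬J(n))) ∧ (∃n J(n)) ∧ (∀q ∀t (¬J(t) ∨ J(q)))
Rename bound variables to avoid capture: n↦s.
  (∃n ∀r (¬D(r,r) ∧ ¬J(n))) ∧ (∃s J(s)) ∧ (∀q ∀t (¬J(t) ∨ J(q)))
Pull the quantifiers to the front (each side's bound variable is not free in the other side):
  ∃n ∀r ∃s ∀q ∀t (¬D(r,r) ∧ ¬J(n) ∧ J(s) ∧ (¬J(t) ∨ J(q)))
The prefix is ∃n ∀r ∃s ∀q ∀t: 3 universal, 2 existential.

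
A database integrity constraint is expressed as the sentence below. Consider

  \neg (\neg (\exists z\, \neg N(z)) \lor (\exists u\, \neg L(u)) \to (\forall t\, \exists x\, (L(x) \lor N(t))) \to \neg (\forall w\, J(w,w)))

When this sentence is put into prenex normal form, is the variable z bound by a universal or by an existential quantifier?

universal

Eliminate → and ↔ using ¬ and ∨.
  \neg (\neg (\neg (\exists z\, \neg N(z)) \lor (\exists u\, \neg L(u))) \lor \neg (\forall t\, \exists x\, (L(x) \lor N(t))) \lor \neg (\forall w\, J(w,w)))
Push ¬ through the quantifiers and connectives to reach negation normal form:
  ((\forall z\, N(z)) \lor (\exists u\, \neg L(u))) \land (\forall t\, \exists x\, (L(x) \lor N(t))) \land (\forall w\, J(w,w))
Extract every quantifier outward, since the variables are now distinct and don't occur free across branches:
  \forall z\, \exists u\, \forall t\, \exists x\, \forall w\, ((N(z) \lor \neg L(u)) \land (L(x) \lor N(t)) \land J(w,w))
The quantifier \exists z sits under an odd number of negations (counting the antecedent side of each →), so it flips to \forall z.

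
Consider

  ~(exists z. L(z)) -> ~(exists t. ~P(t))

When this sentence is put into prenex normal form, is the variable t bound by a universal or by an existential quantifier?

universal

Rewrite implications/biconditionals: A → B as ¬A ∨ B.
  ~~(exists z. L(z)) | ~(exists t. ~P(t))
Move each ¬ inward, flipping quantifiers it crosses:
  (exists z. L(z)) | (forall t. P(t))
Pull the quantifiers to the front (each side's bound variable is not free in the other side):
  exists z. forall t. (L(z) | P(t))
The quantifier exists t sits under an odd number of negations (counting the antecedent side of each →), so it flips to forall t.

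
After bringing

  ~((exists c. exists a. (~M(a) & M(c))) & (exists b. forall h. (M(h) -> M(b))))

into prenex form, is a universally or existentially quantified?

First replace A → B with ¬A ∨ B.
  ~((exists c. exists a. (~M(a) & M(c))) & (exists b. forall h. (~M(h) | M(b))))
Push ¬ through the quantifiers and connectives to reach negation normal form:
  (forall c. forall a. (M(a) | ~M(c))) | (forall b. exists h. (M(h) & ~M(b)))
All bound variables are already distinct, so no renaming is needed.
Extract every quantifier outward, since the variables are now distinct and don't occur free across branches:
  forall c. forall a. forall b. exists h. (M(a) | ~M(c) | M(h) & ~M(b))
The quantifier exists a sits under an odd number of negations (counting the antecedent side of each →), so it flips to forall a.

universal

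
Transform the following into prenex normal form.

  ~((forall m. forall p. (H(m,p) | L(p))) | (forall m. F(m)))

exists m. exists p. exists s. (~H(m,p) & ~L(p) & ~F(s))

Push ¬ through the quantifiers and connectives to reach negation normal form:
  (exists m. exists p. (~H(m,p) & ~L(p))) & (exists m. ~F(m))
Rename bound variables to avoid capture: m↦s.
  (exists m. exists p. (~H(m,p) & ~L(p))) & (exists s. ~F(s))
Extract every quantifier outward, since the variables are now distinct and don't occur free across branches:
  exists m. exists p. exists s. (~H(m,p) & ~L(p) & ~F(s))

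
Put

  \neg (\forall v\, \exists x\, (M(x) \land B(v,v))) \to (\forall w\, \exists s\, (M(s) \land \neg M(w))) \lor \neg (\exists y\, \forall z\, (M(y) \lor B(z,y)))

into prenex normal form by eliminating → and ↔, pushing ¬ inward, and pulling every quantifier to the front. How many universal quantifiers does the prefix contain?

First replace A → B with ¬A ∨ B.
  \neg \neg (\forall v\, \exists x\, (M(x) \land B(v,v))) \lor (\forall w\, \exists s\, (M(s) \land \neg M(w))) \lor \neg (\exists y\, \forall z\, (M(y) \lor B(z,y)))
Move each ¬ inward, flipping quantifiers it crosses:
  (\forall v\, \exists x\, (M(x) \land B(v,v))) \lor (\forall w\, \exists s\, (M(s) \land \neg M(w))) \lor (\forall y\, \exists z\, (\neg M(y) \land \neg B(z,y)))
Pull the quantifiers to the front (each side's bound variable is not free in the other side):
  \forall v\, \exists x\, \forall w\, \exists s\, \forall y\, \exists z\, (M(x) \land B(v,v) \lor M(s) \land \neg M(w) \lor \neg M(y) \land \neg B(z,y))
The prefix is \forall v \exists x \forall w \exists s \forall y \exists z: 3 universal, 3 existential.

3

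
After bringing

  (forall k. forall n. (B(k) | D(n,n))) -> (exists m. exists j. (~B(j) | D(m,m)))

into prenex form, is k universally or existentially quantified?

First replace A → B with ¬A ∨ B.
  ~(forall k. forall n. (B(k) | D(n,n))) | (exists m. exists j. (~B(j) | D(m,m)))
Move each ¬ inward, flipping quantifiers it crosses:
  (exists k. exists n. (~B(k) & ~D(n,n))) | (exists m. exists j. (~B(j) | D(m,m)))
All bound variables are already distinct, so no renaming is needed.
Pull the quantifiers to the front (each side's bound variable is not free in the other side):
  exists k. exists n. exists m. exists j. (~B(k) & ~D(n,n) | ~B(j) | D(m,m))
The quantifier forall k sits under an odd number of negations (counting the antecedent side of each →), so it flips to exists k.

existential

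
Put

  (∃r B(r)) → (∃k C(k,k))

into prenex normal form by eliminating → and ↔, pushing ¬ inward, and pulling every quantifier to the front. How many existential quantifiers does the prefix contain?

Eliminate → and ↔ using ¬ and ∨.
  ¬(∃r B(r)) ∨ (∃k C(k,k))
Push ¬ through the quantifiers and connectives to reach negation normal form:
  (∀r ¬B(r)) ∨ (∃k C(k,k))
All bound variables are already distinct, so no renaming is needed.
Pull the quantifiers to the front (each side's bound variable is not free in the other side):
  ∀r ∃k (¬B(r) ∨ C(k,k))
The prefix is ∀r ∃k: 1 universal, 1 existential.

1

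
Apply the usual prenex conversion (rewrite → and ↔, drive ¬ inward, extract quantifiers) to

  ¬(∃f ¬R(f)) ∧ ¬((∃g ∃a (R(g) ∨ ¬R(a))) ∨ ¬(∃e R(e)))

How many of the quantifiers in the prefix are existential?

Move each ¬ inward, flipping quantifiers it crosses:
  (∀f R(f)) ∧ (∀g ∀a (¬R(g) ∧ R(a))) ∧ (∃e R(e))
All bound variables are already distinct, so no renaming is needed.
Extract every quantifier outward, since the variables are now distinct and don't occur free across branches:
  ∀f ∀g ∀a ∃e (R(f) ∧ ¬R(g) ∧ R(a) ∧ R(e))
The prefix is ∀f ∀g ∀a ∃e: 3 universal, 1 existential.

1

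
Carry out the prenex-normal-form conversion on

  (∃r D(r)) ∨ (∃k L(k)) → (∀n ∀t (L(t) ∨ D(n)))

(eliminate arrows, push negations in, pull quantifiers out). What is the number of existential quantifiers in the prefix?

First replace A → B with ¬A ∨ B.
  ¬((∃r D(r)) ∨ (∃k L(k))) ∨ (∀n ∀t (L(t) ∨ D(n)))
Move each ¬ inward, flipping quantifiers it crosses:
  (∀r ¬D(r)) ∧ (∀k ¬L(k)) ∨ (∀n ∀t (L(t) ∨ D(n)))
All bound variables are already distinct, so no renaming is needed.
Finally move all quantifiers to the prefix:
  ∀r ∀k ∀n ∀t (¬D(r) ∧ ¬L(k) ∨ L(t) ∨ D(n))
The prefix is ∀r ∀k ∀n ∀t: 4 universal, 0 existential.

0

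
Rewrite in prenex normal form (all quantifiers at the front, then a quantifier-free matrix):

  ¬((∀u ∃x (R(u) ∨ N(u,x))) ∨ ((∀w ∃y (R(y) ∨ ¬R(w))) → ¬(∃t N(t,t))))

∃u ∀x ∀w ∃y ∃t (¬R(u) ∧ ¬N(u,x) ∧ (R(y) ∨ ¬R(w)) ∧ N(t,t))

Eliminate → and ↔ using ¬ and ∨.
  ¬((∀u ∃x (R(u) ∨ N(u,x))) ∨ ¬(∀w ∃y (R(y) ∨ ¬R(w))) ∨ ¬(∃t N(t,t)))
Drive negations inward (¬∀x A ≡ ∃x ¬A, ¬∃x A ≡ ∀x ¬A, De Morgan for ∧/∨):
  (∃u ∀x (¬R(u) ∧ ¬N(u,x))) ∧ (∀w ∃y (R(y) ∨ ¬R(w))) ∧ (∃t N(t,t))
All bound variables are already distinct, so no renaming is needed.
Extract every quantifier outward, since the variables are now distinct and don't occur free across branches:
  ∃u ∀x ∀w ∃y ∃t (¬R(u) ∧ ¬N(u,x) ∧ (R(y) ∨ ¬R(w)) ∧ N(t,t))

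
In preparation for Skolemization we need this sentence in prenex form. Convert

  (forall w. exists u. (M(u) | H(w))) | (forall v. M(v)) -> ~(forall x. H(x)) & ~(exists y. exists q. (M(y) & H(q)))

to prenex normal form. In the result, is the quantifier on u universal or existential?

Rewrite implications/biconditionals: A → B as ¬A ∨ B.
  ~((forall w. exists u. (M(u) | H(w))) | (forall v. M(v))) | ~(forall x. H(x)) & ~(exists y. exists q. (M(y) & H(q)))
Push ¬ through the quantifiers and connectives to reach negation normal form:
  (exists w. forall u. (~M(u) & ~H(w))) & (exists v. ~M(v)) | (exists x. ~H(x)) & (forall y. forall q. (~M(y) | ~H(q)))
Finally move all quantifiers to the prefix:
  exists w. forall u. exists v. exists x. forall y. forall q. (~M(u) & ~H(w) & ~M(v) | ~H(x) & (~M(y) | ~H(q)))
The quantifier exists u sits under an odd number of negations (counting the antecedent side of each →), so it flips to forall u.

universal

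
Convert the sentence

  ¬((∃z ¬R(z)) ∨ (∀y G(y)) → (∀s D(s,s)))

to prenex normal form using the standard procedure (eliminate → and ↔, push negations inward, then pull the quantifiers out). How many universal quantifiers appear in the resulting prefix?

Eliminate → and ↔ using ¬ and ∨.
  ¬(¬((∃z ¬R(z)) ∨ (∀y G(y))) ∨ (∀s D(s,s)))
Push ¬ through the quantifiers and connectives to reach negation normal form:
  ((∃z ¬R(z)) ∨ (∀y G(y))) ∧ (∃s ¬D(s,s))
All bound variables are already distinct, so no renaming is needed.
Finally move all quantifiers to the prefix:
  ∃z ∀y ∃s ((¬R(z) ∨ G(y)) ∧ ¬D(s,s))
The prefix is ∃z ∀y ∃s: 1 universal, 2 existential.

1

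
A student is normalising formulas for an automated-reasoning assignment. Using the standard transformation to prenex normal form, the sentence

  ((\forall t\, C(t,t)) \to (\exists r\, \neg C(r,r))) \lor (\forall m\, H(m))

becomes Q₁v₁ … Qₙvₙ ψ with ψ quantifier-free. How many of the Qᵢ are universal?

Eliminate → and ↔ using ¬ and ∨.
  \neg (\forall t\, C(t,t)) \lor (\exists r\, \neg C(r,r)) \lor (\forall m\, H(m))
Push ¬ through the quantifiers and connectives to reach negation normal form:
  (\exists t\, \neg C(t,t)) \lor (\exists r\, \neg C(r,r)) \lor (\forall m\, H(m))
Finally move all quantifiers to the prefix:
  \exists t\, \exists r\, \forall m\, (\neg C(t,t) \lor \neg C(r,r) \lor H(m))
The prefix is \exists t \exists r \forall m: 1 universal, 2 existential.

1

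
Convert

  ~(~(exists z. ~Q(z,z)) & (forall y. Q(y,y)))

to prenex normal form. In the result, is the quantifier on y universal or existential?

existential

Move each ¬ inward, flipping quantifiers it crosses:
  (exists z. ~Q(z,z)) | (exists y. ~Q(y,y))
Pull the quantifiers to the front (each side's bound variable is not free in the other side):
  exists z. exists y. (~Q(z,z) | ~Q(y,y))
The quantifier forall y sits under an odd number of negations, so it flips to exists y.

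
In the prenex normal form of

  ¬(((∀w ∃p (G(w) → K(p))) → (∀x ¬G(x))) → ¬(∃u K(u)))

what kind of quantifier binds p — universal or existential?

Rewrite implications/biconditionals: A → B as ¬A ∨ B.
  ¬(¬(¬(∀w ∃p (¬G(w) ∨ K(p))) ∨ (∀x ¬G(x))) ∨ ¬(∃u K(u)))
Move each ¬ inward, flipping quantifiers it crosses:
  ((∃w ∀p (G(w) ∧ ¬K(p))) ∨ (∀x ¬G(x))) ∧ (∃u K(u))
Pull the quantifiers to the front (each side's bound variable is not free in the other side):
  ∃w ∀p ∀x ∃u ((G(w) ∧ ¬K(p) ∨ ¬G(x)) ∧ K(u))
The quantifier ∃p sits under an odd number of negations (counting the antecedent side of each →), so it flips to ∀p.

universal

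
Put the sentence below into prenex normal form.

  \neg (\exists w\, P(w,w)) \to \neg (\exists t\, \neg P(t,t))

\exists w\, \forall t\, (P(w,w) \lor P(t,t))

Rewrite implications/biconditionals: A → B as ¬A ∨ B.
  \neg \neg (\exists w\, P(w,w)) \lor \neg (\exists t\, \neg P(t,t))
Drive negations inward (¬∀x A ≡ ∃x ¬A, ¬∃x A ≡ ∀x ¬A, De Morgan for ∧/∨):
  (\exists w\, P(w,w)) \lor (\forall t\, P(t,t))
Pull the quantifiers to the front (each side's bound variable is not free in the other side):
  \exists w\, \forall t\, (P(w,w) \lor P(t,t))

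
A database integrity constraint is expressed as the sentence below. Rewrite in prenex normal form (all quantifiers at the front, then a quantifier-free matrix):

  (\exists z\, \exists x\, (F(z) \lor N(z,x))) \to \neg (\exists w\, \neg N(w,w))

\forall z\, \forall x\, \forall w\, (\neg F(z) \land \neg N(z,x) \lor N(w,w))

Rewrite implications/biconditionals: A → B as ¬A ∨ B.
  \neg (\exists z\, \exists x\, (F(z) \lor N(z,x))) \lor \neg (\exists w\, \neg N(w,w))
Push ¬ through the quantifiers and connectives to reach negation normal form:
  (\forall z\, \forall x\, (\neg F(z) \land \neg N(z,x))) \lor (\forall w\, N(w,w))
All bound variables are already distinct, so no renaming is needed.
Pull the quantifiers to the front (each side's bound variable is not free in the other side):
  \forall z\, \forall x\, \forall w\, (\neg F(z) \land \neg N(z,x) \lor N(w,w))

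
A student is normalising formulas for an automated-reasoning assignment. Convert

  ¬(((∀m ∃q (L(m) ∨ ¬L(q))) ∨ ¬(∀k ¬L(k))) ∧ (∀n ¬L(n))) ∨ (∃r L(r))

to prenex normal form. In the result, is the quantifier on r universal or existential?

Drive negations inward (¬∀x A ≡ ∃x ¬A, ¬∃x A ≡ ∀x ¬A, De Morgan for ∧/∨):
  (∃m ∀q (¬L(m) ∧ L(q))) ∧ (∀k ¬L(k)) ∨ (∃n L(n)) ∨ (∃r L(r))
Finally move all quantifiers to the prefix:
  ∃m ∀q ∀k ∃n ∃r (¬L(m) ∧ L(q) ∧ ¬L(k) ∨ L(n) ∨ L(r))
The quantifier ∃r sits under an even number of negations, so it remains existential.

existential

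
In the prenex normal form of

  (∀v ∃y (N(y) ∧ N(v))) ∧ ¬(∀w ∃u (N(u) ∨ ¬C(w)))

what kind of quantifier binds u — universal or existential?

universal

Move each ¬ inward, flipping quantifiers it crosses:
  (∀v ∃y (N(y) ∧ N(v))) ∧ (∃w ∀u (¬N(u) ∧ C(w)))
All bound variables are already distinct, so no renaming is needed.
Extract every quantifier outward, since the variables are now distinct and don't occur free across branches:
  ∀v ∃y ∃w ∀u (N(y) ∧ N(v) ∧ ¬N(u) ∧ C(w))
The quantifier ∃u sits under an odd number of negations, so it flips to ∀u.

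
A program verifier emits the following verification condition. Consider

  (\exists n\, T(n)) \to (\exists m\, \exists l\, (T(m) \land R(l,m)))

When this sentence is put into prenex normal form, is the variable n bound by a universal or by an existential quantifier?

universal

First replace A → B with ¬A ∨ B.
  \neg (\exists n\, T(n)) \lor (\exists m\, \exists l\, (T(m) \land R(l,m)))
Drive negations inward (¬∀x A ≡ ∃x ¬A, ¬∃x A ≡ ∀x ¬A, De Morgan for ∧/∨):
  (\forall n\, \neg T(n)) \lor (\exists m\, \exists l\, (T(m) \land R(l,m)))
All bound variables are already distinct, so no renaming is needed.
Finally move all quantifiers to the prefix:
  \forall n\, \exists m\, \exists l\, (\neg T(n) \lor T(m) \land R(l,m))
The quantifier \exists n sits under an odd number of negations (counting the antecedent side of each →), so it flips to \forall n.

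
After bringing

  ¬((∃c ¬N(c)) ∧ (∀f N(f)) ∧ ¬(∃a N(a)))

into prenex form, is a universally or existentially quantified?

Push ¬ through the quantifiers and connectives to reach negation normal form:
  (∀c N(c)) ∨ (∃f ¬N(f)) ∨ (∃a N(a))
Finally move all quantifiers to the prefix:
  ∀c ∃f ∃a (N(c) ∨ ¬N(f) ∨ N(a))
The quantifier ∃a sits under an even number of negations, so it remains existential.

existential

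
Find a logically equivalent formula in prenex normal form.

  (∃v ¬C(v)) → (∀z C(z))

Rewrite implications/biconditionals: A → B as ¬A ∨ B.
  ¬(∃v ¬C(v)) ∨ (∀z C(z))
Move each ¬ inward, flipping quantifiers it crosses:
  (∀v C(v)) ∨ (∀z C(z))
Finally move all quantifiers to the prefix:
  ∀v ∀z (C(v) ∨ C(z))

∀v ∀z (C(v) ∨ C(z))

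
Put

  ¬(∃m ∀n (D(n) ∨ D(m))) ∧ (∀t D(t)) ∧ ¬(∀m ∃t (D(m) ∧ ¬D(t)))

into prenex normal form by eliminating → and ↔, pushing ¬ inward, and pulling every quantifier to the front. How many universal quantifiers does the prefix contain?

3

Drive negations inward (¬∀x A ≡ ∃x ¬A, ¬∃x A ≡ ∀x ¬A, De Morgan for ∧/∨):
  (∀m ∃n (¬D(n) ∧ ¬D(m))) ∧ (∀t D(t)) ∧ (∃m ∀t (¬D(m) ∨ D(t)))
Standardize variables apart so no two quantifiers bind the same name: m↦v, t↦p.
  (∀m ∃n (¬D(n) ∧ ¬D(m))) ∧ (∀t D(t)) ∧ (∃v ∀p (¬D(v) ∨ D(p)))
Extract every quantifier outward, since the variables are now distinct and don't occur free across branches:
  ∀m ∃n ∀t ∃v ∀p (¬D(n) ∧ ¬D(m) ∧ D(t) ∧ (¬D(v) ∨ D(p)))
The prefix is ∀m ∃n ∀t ∃v ∀p: 3 universal, 2 existential.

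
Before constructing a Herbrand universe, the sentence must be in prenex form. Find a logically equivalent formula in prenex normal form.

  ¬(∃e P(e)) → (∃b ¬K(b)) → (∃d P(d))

Rewrite implications/biconditionals: A → B as ¬A ∨ B.
  ¬¬(∃e P(e)) ∨ ¬(∃b ¬K(b)) ∨ (∃d P(d))
Push ¬ through the quantifiers and connectives to reach negation normal form:
  (∃e P(e)) ∨ (∀b K(b)) ∨ (∃d P(d))
All bound variables are already distinct, so no renaming is needed.
Extract every quantifier outward, since the variables are now distinct and don't occur free across branches:
  ∃e ∀b ∃d (P(e) ∨ K(b) ∨ P(d))

∃e ∀b ∃d (P(e) ∨ K(b) ∨ P(d))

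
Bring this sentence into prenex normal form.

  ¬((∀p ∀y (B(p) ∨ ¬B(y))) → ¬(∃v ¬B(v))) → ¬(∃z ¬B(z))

∃p ∃y ∀v ∀z (¬B(p) ∧ B(y) ∨ B(v) ∨ B(z))

Eliminate → and ↔ using ¬ and ∨.
  ¬¬(¬(∀p ∀y (B(p) ∨ ¬B(y))) ∨ ¬(∃v ¬B(v))) ∨ ¬(∃z ¬B(z))
Drive negations inward (¬∀x A ≡ ∃x ¬A, ¬∃x A ≡ ∀x ¬A, De Morgan for ∧/∨):
  (∃p ∃y (¬B(p) ∧ B(y))) ∨ (∀v B(v)) ∨ (∀z B(z))
Pull the quantifiers to the front (each side's bound variable is not free in the other side):
  ∃p ∃y ∀v ∀z (¬B(p) ∧ B(y) ∨ B(v) ∨ B(z))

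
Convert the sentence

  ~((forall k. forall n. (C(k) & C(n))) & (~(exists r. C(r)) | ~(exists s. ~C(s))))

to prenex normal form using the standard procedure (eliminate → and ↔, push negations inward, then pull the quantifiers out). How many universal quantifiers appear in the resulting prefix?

Move each ¬ inward, flipping quantifiers it crosses:
  (exists k. exists n. (~C(k) | ~C(n))) | (exists r. C(r)) & (exists s. ~C(s))
All bound variables are already distinct, so no renaming is needed.
Extract every quantifier outward, since the variables are now distinct and don't occur free across branches:
  exists k. exists n. exists r. exists s. (~C(k) | ~C(n) | C(r) & ~C(s))
The prefix is exists k exists n exists r exists s: 0 universal, 4 existential.

0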